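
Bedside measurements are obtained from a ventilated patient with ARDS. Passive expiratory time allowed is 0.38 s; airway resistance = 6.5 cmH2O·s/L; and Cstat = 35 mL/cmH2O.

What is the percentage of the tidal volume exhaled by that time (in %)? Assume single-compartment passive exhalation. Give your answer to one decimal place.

τ = R × C = 6.5 × 35 mL/cmH2O = 6.5 × 0.035 L/cmH2O = 0.2275 s.
Passive exhalation: V(t)/V₀ = e^(−t/τ) = e^(−0.38/0.2275) = 0.1882.
Fraction exhaled = 1 − 0.1882 = 0.8118 → 81.18%.

81.2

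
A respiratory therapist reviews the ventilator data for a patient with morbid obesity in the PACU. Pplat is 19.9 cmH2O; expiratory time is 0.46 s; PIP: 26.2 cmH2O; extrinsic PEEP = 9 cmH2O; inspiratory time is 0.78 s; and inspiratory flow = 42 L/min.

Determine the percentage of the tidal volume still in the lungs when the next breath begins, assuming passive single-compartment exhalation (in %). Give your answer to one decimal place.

36.0

Flow: 42 L/min ÷ 60 = 0.7 L/s.
Vt = flow × Ti = 0.7 L/s × 0.78 s × 1000 mL/L = 546.0 mL.
R = (PIP − Pplat)/V̇ = (26.2 − 19.9) / 0.7 = 6.3/0.7 = 9.0 cmH2O·s/L.
C = Vt/(Pplat − PEEP) = 546.0 / (19.9 − 9) = 546.0/10.9 = 50.092 mL/cmH2O.
τ = R × C = 9.0 × 0.05009 L/cmH2O = 0.4508 s.
Fraction remaining at end-expiration = e^(−Te/τ) = e^(−0.46/0.4508) = 0.3604 → 36.04%.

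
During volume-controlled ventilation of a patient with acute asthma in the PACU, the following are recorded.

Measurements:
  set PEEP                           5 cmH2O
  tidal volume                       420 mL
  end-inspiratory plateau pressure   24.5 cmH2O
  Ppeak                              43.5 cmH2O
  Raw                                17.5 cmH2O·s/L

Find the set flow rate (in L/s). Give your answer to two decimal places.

flow = (PIP − Pplat) / Raw = 19.0 / 17.5 = 1.086 L/s.

1.09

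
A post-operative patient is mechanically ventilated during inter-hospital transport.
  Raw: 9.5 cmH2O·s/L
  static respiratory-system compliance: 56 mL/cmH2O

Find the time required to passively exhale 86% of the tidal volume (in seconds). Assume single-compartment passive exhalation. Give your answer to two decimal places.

τ = R × C = 9.5 × 56 mL/cmH2O = 9.5 × 0.056 L/cmH2O = 0.532 s.
Exhaled fraction f = 1 − e^(−t/τ) → t = −τ·ln(1 − f) = −0.532·ln(0.14) = 1.046 s.

1.05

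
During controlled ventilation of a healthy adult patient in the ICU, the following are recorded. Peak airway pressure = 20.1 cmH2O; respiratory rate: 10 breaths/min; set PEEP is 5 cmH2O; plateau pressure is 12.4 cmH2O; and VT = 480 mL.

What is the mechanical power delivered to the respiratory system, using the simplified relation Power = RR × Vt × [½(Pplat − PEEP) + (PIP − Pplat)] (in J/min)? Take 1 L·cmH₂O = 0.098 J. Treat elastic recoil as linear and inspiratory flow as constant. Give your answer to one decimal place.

Per-breath work = Vt × [½(Pplat−PEEP) + (PIP−Pplat)] = 0.480 × [0.5×7.4 + 7.7] = 0.480 × 11.4 = 5.472 L·cmH2O.
Power = 10 × 5.472 = 54.72 L·cmH2O/min.
× 0.098 J/(L·cmH2O) → 5.363 J/min.

5.4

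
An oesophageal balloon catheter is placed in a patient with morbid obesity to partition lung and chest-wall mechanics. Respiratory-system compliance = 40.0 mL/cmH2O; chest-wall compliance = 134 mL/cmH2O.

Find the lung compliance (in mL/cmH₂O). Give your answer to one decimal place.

57.0

1/CL = 1/Crs − 1/Ccw.
1/CL = 1/40.0 − 1/134 = 0.01754.
CL = 57.013 mL/cmH2O.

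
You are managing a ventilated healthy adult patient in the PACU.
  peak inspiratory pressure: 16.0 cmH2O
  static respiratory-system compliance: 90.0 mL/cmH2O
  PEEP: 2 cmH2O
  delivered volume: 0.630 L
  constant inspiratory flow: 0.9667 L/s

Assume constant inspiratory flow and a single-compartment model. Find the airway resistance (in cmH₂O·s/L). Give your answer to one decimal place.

Equation of motion (constant flow): PIP = Vt/C + R·V̇ + PEEP.
R·V̇ = PIP − Vt/C − PEEP = 16.0 − 630/90.0 − 2 = 16.0 − 7.0 − 2 = 7.0 cmH2O.
R = 7.0 / 0.9667 = 7.241 cmH2O·s/L.

7.2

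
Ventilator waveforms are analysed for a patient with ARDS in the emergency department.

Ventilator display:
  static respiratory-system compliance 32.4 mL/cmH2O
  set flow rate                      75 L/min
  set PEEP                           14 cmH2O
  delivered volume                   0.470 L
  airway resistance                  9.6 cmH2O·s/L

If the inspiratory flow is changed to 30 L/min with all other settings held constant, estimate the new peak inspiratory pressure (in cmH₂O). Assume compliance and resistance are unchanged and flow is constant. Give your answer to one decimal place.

33.3

Flow: 75 L/min ÷ 60 = 1.25 L/s.
New flow: 30 L/min ÷ 60 = 0.5 L/s.
PIP = Vt/C + R·V̇ + PEEP (constant-flow equation of motion).
Only the resistive term changes: ΔPIP = R × ΔV̇ = 9.6 × (0.5 − 1.25) = 9.6 × -0.75 = -7.2 cmH2O.
Original PIP = 470/32.4 + 9.6×1.25 + 14 = 40.506 cmH2O; new PIP = 40.506 + (-7.2) = 33.306 cmH2O.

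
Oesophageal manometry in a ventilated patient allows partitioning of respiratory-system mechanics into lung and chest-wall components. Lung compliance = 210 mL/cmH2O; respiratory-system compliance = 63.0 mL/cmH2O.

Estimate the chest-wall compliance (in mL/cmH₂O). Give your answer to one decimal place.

1/Ccw = 1/Crs − 1/CL.
1/Ccw = 1/63.0 − 1/210 = 0.01111.
Ccw = 90.009 mL/cmH2O.

90.0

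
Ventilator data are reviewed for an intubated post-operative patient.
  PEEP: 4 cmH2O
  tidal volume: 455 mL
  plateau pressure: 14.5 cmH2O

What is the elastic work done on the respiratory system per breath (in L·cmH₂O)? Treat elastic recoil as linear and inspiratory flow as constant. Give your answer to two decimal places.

2.39

Elastic work ≈ ½ × (Pplat − PEEP) × Vt = 0.5 × (14.5 − 4) × 0.455 L = 0.5 × 10.5 × 0.455 = 2.389 L·cmH2O.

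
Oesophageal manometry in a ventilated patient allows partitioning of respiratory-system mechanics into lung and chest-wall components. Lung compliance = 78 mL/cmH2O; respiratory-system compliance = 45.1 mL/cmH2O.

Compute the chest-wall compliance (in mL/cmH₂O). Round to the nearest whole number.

107

1/Ccw = 1/Crs − 1/CL.
1/Ccw = 1/45.1 − 1/78 = 0.009352.
Ccw = 106.93 mL/cmH2O.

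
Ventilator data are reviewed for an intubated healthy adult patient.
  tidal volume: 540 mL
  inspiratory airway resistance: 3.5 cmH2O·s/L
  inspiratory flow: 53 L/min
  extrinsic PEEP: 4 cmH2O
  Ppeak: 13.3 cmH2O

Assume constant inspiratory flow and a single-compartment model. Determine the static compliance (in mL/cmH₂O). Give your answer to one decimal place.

Flow: 53 L/min ÷ 60 = 0.8833 L/s.
Equation of motion (constant flow): PIP = Vt/C + R·V̇ + PEEP.
Vt/C = PIP − R·V̇ − PEEP = 13.3 − 3.5×0.8833 − 4 = 13.3 − 3.092 − 4 = 6.208 cmH2O.
C = Vt / 6.208 = 540 / 6.208 = 86.985 mL/cmH2O.

87.0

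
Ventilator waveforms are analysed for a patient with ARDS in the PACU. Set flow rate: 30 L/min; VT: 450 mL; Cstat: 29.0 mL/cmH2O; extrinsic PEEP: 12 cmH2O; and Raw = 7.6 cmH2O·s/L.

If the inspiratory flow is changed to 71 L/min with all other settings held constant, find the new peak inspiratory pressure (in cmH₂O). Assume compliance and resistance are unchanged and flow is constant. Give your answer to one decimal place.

Flow: 30 L/min ÷ 60 = 0.5 L/s.
New flow: 71 L/min ÷ 60 = 1.1833 L/s.
PIP = Vt/C + R·V̇ + PEEP (constant-flow equation of motion).
Only the resistive term changes: ΔPIP = R × ΔV̇ = 7.6 × (1.1833 − 0.5) = 7.6 × 0.6833 = 5.193 cmH2O.
Original PIP = 450/29.0 + 7.6×0.5 + 12 = 31.317 cmH2O; new PIP = 31.317 + (5.193) = 36.51 cmH2O.

36.5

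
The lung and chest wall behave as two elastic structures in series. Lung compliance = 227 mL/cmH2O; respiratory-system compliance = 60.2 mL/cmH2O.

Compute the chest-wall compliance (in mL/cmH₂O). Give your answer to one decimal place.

81.9

1/Ccw = 1/Crs − 1/CL.
1/Ccw = 1/60.2 − 1/227 = 0.01221.
Ccw = 81.9 mL/cmH2O.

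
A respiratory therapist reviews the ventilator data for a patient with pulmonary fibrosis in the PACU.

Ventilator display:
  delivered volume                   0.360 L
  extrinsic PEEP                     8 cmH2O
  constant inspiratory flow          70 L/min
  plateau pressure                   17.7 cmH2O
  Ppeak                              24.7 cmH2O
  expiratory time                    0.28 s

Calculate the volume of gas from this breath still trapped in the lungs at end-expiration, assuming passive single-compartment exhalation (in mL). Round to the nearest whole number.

102

Flow: 70 L/min ÷ 60 = 1.1667 L/s.
R = (PIP − Pplat)/V̇ = (24.7 − 17.7) / 1.1667 = 7.0/1.1667 = 6.0 cmH2O·s/L.
C = Vt/(Pplat − PEEP) = 360.0 / (17.7 − 8) = 360.0/9.7 = 37.113 mL/cmH2O.
τ = R × C = 6.0 × 0.03711 L/cmH2O = 0.2227 s.
Fraction remaining = e^(−Te/τ) = e^(−0.28/0.2227) = 0.2844.
Trapped volume = 360.0 × 0.2844 = 102.38 mL.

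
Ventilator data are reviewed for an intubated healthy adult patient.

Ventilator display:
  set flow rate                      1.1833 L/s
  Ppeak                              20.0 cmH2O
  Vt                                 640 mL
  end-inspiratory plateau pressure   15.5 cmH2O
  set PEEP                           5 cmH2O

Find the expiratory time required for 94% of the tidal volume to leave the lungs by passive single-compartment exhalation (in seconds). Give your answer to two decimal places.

R = (PIP − Pplat)/V̇ = (20.0 − 15.5) / 1.1833 = 4.5/1.1833 = 3.803 cmH2O·s/L.
C = Vt/(Pplat − PEEP) = 640.0 / (15.5 − 5) = 640.0/10.5 = 60.952 mL/cmH2O.
τ = R × C = 3.803 × 0.06095 L/cmH2O = 0.2318 s.
t = −τ·ln(1 − 0.94) = −0.2318·ln(0.06) = 0.6521 s.

0.65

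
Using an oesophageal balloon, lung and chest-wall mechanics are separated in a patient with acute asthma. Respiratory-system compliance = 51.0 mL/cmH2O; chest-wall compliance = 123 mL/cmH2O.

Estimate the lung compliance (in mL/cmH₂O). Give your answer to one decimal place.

1/CL = 1/Crs − 1/Ccw.
1/CL = 1/51.0 − 1/123 = 0.01148.
CL = 87.108 mL/cmH2O.

87.1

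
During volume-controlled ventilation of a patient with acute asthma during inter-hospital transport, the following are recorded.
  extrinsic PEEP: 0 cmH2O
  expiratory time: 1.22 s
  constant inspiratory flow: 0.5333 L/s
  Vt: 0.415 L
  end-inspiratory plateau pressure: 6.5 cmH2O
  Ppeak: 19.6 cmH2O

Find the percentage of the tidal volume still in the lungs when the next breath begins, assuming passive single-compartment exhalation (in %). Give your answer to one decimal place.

45.9

R = (PIP − Pplat)/V̇ = (19.6 − 6.5) / 0.5333 = 13.1/0.5333 = 24.564 cmH2O·s/L.
C = Vt/(Pplat − PEEP) = 415.0 / (6.5 − 0) = 415.0/6.5 = 63.846 mL/cmH2O.
τ = R × C = 24.564 × 0.06385 L/cmH2O = 1.568 s.
Fraction remaining at end-expiration = e^(−Te/τ) = e^(−1.22/1.568) = 0.4593 → 45.93%.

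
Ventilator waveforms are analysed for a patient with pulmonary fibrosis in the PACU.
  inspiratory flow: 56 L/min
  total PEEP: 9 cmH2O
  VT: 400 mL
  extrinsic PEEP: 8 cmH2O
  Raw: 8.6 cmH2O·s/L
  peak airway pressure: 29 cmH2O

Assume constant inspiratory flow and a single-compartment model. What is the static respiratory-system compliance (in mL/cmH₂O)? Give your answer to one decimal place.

Flow: 56 L/min ÷ 60 = 0.9333 L/s.
Total PEEP = 9 cmH2O (set 8 + intrinsic 1); this is the baseline alveolar pressure.
Equation of motion (constant flow): PIP = Vt/C + R·V̇ + PEEP.
Vt/C = PIP − R·V̇ − PEEP = 29 − 8.6×0.9333 − 9 = 29 − 8.026 − 9 = 11.974 cmH2O.
C = Vt / 11.974 = 400 / 11.974 = 33.406 mL/cmH2O.

33.4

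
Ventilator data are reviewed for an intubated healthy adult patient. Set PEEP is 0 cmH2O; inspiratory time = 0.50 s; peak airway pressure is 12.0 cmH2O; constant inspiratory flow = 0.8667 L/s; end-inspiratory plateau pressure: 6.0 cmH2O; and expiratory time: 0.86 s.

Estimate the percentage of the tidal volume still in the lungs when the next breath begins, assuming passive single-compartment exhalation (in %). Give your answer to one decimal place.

Vt = flow × Ti = 0.8667 L/s × 0.50 s × 1000 mL/L = 433.35 mL.
R = (PIP − Pplat)/V̇ = (12.0 − 6.0) / 0.8667 = 6.0/0.8667 = 6.923 cmH2O·s/L.
C = Vt/(Pplat − PEEP) = 433.35 / (6.0 − 0) = 433.35/6.0 = 72.225 mL/cmH2O.
τ = R × C = 6.923 × 0.07223 L/cmH2O = 0.5 s.
Fraction remaining at end-expiration = e^(−Te/τ) = e^(−0.86/0.5) = 0.1791 → 17.91%.

17.9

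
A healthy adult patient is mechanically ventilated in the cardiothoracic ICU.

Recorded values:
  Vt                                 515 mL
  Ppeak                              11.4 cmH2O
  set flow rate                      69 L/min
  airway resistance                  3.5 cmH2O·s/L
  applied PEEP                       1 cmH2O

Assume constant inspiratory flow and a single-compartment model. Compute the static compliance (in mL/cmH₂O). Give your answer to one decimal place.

Flow: 69 L/min ÷ 60 = 1.15 L/s.
Equation of motion (constant flow): PIP = Vt/C + R·V̇ + PEEP.
Vt/C = PIP − R·V̇ − PEEP = 11.4 − 3.5×1.15 − 1 = 11.4 − 4.025 − 1 = 6.375 cmH2O.
C = Vt / 6.375 = 515 / 6.375 = 80.784 mL/cmH2O.

80.8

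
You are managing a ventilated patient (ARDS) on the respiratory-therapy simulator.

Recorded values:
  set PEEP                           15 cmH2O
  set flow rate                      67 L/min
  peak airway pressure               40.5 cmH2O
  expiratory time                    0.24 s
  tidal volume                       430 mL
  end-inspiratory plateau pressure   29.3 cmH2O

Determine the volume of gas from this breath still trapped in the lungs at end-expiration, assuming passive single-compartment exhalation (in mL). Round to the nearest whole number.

Flow: 67 L/min ÷ 60 = 1.1167 L/s.
R = (PIP − Pplat)/V̇ = (40.5 − 29.3) / 1.1167 = 11.2/1.1167 = 10.03 cmH2O·s/L.
C = Vt/(Pplat − PEEP) = 430.0 / (29.3 − 15) = 430.0/14.3 = 30.07 mL/cmH2O.
τ = R × C = 10.03 × 0.03007 L/cmH2O = 0.3016 s.
Fraction remaining = e^(−Te/τ) = e^(−0.24/0.3016) = 0.4512.
Trapped volume = 430.0 × 0.4512 = 194.02 mL.

194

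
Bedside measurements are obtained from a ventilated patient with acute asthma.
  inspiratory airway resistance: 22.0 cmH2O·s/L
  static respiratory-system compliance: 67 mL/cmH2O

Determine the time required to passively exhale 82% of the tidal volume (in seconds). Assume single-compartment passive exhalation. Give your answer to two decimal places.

2.53

τ = R × C = 22.0 × 67 mL/cmH2O = 22.0 × 0.067 L/cmH2O = 1.474 s.
Exhaled fraction f = 1 − e^(−t/τ) → t = −τ·ln(1 − f) = −1.474·ln(0.18) = 2.528 s.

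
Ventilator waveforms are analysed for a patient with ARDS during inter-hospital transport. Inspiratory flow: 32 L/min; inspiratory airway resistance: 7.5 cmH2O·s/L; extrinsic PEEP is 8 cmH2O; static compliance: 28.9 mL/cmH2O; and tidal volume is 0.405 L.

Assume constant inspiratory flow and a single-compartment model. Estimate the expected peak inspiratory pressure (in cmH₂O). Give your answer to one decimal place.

26.0

Flow: 32 L/min ÷ 60 = 0.5333 L/s.
Equation of motion (constant flow): PIP = Vt/C + R·V̇ + PEEP.
PIP = 405/28.9 + 7.5×0.5333 + 8 = 14.014 + 4.0 + 8 = 26.014 cmH2O.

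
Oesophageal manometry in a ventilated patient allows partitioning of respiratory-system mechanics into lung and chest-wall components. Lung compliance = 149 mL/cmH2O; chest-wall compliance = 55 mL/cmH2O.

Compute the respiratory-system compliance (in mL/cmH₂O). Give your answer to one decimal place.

40.2

Lung and chest wall are elastances in series: 1/Crs = 1/CL + 1/Ccw.
1/Crs = 1/149 + 1/55 = 0.02489.
Crs = 40.177 mL/cmH2O.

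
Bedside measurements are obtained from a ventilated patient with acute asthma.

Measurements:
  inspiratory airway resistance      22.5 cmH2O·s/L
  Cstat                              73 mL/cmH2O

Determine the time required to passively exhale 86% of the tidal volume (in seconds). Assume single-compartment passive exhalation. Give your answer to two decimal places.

3.23

τ = R × C = 22.5 × 73 mL/cmH2O = 22.5 × 0.073 L/cmH2O = 1.643 s.
Exhaled fraction f = 1 − e^(−t/τ) → t = −τ·ln(1 − f) = −1.643·ln(0.14) = 3.23 s.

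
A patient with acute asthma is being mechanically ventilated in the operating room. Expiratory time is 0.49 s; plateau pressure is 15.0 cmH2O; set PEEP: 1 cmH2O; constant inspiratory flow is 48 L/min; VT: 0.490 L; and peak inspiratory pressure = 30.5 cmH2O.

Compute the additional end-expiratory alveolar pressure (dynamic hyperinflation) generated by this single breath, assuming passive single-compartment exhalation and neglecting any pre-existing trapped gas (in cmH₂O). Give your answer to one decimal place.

Flow: 48 L/min ÷ 60 = 0.8 L/s.
R = (PIP − Pplat)/V̇ = (30.5 − 15.0) / 0.8 = 15.5/0.8 = 19.375 cmH2O·s/L.
C = Vt/(Pplat − PEEP) = 490.0 / (15.0 − 1) = 490.0/14.0 = 35.0 mL/cmH2O.
τ = R × C = 19.375 × 0.035 L/cmH2O = 0.6781 s.
Fraction remaining = e^(−Te/τ) = e^(−0.49/0.6781) = 0.4855; trapped volume = 490.0 × 0.4855 = 237.9 mL.
Additional alveolar pressure from trapping ≈ V_trapped / C = 237.9 / 35.0 = 6.797 cmH2O.

6.8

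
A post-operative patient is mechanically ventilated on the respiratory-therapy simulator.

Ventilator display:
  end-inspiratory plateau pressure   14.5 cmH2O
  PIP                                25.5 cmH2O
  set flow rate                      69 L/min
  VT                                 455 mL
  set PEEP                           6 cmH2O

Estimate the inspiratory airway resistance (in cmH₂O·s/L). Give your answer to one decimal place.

9.6

Flow: 69 L/min ÷ 60 = 1.15 L/s.
Raw = (PIP − Pplat) / flow = (25.5 − 14.5) / 1.15 = 11.0 / 1.15 = 9.565 cmH2O·s/L.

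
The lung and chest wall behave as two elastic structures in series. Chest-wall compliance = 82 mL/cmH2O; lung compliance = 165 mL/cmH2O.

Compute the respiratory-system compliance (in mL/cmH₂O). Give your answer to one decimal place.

Lung and chest wall are elastances in series: 1/Crs = 1/CL + 1/Ccw.
1/Crs = 1/165 + 1/82 = 0.01826.
Crs = 54.765 mL/cmH2O.

54.8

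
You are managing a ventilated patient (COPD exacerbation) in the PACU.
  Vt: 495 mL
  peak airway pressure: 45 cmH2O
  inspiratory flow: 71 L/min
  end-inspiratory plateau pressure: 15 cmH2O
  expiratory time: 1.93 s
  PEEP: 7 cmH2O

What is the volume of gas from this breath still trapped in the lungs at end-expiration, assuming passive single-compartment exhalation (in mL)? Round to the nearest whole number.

145

Flow: 71 L/min ÷ 60 = 1.1833 L/s.
R = (PIP − Pplat)/V̇ = (45 − 15) / 1.1833 = 30.0/1.1833 = 25.353 cmH2O·s/L.
C = Vt/(Pplat − PEEP) = 495.0 / (15 − 7) = 495.0/8.0 = 61.875 mL/cmH2O.
τ = R × C = 25.353 × 0.06188 L/cmH2O = 1.569 s.
Fraction remaining = e^(−Te/τ) = e^(−1.93/1.569) = 0.2923.
Trapped volume = 495.0 × 0.2923 = 144.69 mL.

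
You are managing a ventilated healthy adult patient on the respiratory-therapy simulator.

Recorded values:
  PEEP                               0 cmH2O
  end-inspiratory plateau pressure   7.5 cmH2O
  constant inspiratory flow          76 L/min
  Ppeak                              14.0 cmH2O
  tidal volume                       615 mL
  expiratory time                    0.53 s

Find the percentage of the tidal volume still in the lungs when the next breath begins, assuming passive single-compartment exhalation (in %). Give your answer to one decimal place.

28.4

Flow: 76 L/min ÷ 60 = 1.2667 L/s.
R = (PIP − Pplat)/V̇ = (14.0 − 7.5) / 1.2667 = 6.5/1.2667 = 5.131 cmH2O·s/L.
C = Vt/(Pplat − PEEP) = 615.0 / (7.5 − 0) = 615.0/7.5 = 82.0 mL/cmH2O.
τ = R × C = 5.131 × 0.082 L/cmH2O = 0.4207 s.
Fraction remaining at end-expiration = e^(−Te/τ) = e^(−0.53/0.4207) = 0.2837 → 28.37%.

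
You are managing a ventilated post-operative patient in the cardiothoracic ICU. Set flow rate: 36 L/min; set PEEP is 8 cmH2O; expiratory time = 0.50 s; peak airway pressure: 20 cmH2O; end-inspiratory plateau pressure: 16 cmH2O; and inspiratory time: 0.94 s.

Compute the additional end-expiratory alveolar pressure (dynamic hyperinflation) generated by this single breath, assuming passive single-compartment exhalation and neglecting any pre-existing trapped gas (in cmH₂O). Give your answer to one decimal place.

2.8

Flow: 36 L/min ÷ 60 = 0.6 L/s.
Vt = flow × Ti = 0.6 L/s × 0.94 s × 1000 mL/L = 564.0 mL.
R = (PIP − Pplat)/V̇ = (20 − 16) / 0.6 = 4.0/0.6 = 6.667 cmH2O·s/L.
C = Vt/(Pplat − PEEP) = 564.0 / (16 − 8) = 564.0/8.0 = 70.5 mL/cmH2O.
τ = R × C = 6.667 × 0.0705 L/cmH2O = 0.47 s.
Fraction remaining = e^(−Te/τ) = e^(−0.50/0.47) = 0.3451; trapped volume = 564.0 × 0.3451 = 194.64 mL.
Additional alveolar pressure from trapping ≈ V_trapped / C = 194.64 / 70.5 = 2.761 cmH2O.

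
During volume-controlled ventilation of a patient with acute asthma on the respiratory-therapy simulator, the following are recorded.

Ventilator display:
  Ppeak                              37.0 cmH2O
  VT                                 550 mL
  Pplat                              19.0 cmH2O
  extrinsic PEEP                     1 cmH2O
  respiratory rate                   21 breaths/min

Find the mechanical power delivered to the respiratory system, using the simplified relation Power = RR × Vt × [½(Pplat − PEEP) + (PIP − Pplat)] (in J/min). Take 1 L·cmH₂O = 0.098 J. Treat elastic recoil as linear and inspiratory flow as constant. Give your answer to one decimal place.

Per-breath work = Vt × [½(Pplat−PEEP) + (PIP−Pplat)] = 0.550 × [0.5×18.0 + 18.0] = 0.550 × 27.0 = 14.85 L·cmH2O.
Power = 21 × 14.85 = 311.85 L·cmH2O/min.
× 0.098 J/(L·cmH2O) → 30.561 J/min.

30.6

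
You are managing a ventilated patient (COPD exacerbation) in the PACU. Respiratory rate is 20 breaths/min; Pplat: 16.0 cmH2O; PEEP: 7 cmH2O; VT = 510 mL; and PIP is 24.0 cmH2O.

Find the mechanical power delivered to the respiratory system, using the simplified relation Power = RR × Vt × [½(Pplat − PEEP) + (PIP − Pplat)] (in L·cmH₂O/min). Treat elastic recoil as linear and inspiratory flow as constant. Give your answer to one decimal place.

Per-breath work = Vt × [½(Pplat−PEEP) + (PIP−Pplat)] = 0.510 × [0.5×9.0 + 8.0] = 0.510 × 12.5 = 6.375 L·cmH2O.
Power = 20 × 6.375 = 127.5 L·cmH2O/min.

127.5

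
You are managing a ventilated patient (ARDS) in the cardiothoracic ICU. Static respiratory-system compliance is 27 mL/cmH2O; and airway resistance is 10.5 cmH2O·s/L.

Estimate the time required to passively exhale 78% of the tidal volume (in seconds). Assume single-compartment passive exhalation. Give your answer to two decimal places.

τ = R × C = 10.5 × 27 mL/cmH2O = 10.5 × 0.027 L/cmH2O = 0.2835 s.
Exhaled fraction f = 1 − e^(−t/τ) → t = −τ·ln(1 − f) = −0.2835·ln(0.22) = 0.4293 s.

0.43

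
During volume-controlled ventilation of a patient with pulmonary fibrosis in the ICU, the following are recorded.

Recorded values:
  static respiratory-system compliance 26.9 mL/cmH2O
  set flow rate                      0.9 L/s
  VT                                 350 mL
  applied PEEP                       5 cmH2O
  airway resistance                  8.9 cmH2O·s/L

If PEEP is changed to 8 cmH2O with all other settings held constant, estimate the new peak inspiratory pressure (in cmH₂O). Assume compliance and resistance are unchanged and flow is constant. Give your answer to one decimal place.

29.0

PIP = Vt/C + R·V̇ + PEEP (constant-flow equation of motion).
Only the baseline term changes: ΔPIP = ΔPEEP = 8 − 5 = 3.0 cmH2O.
Original PIP = 350/26.9 + 8.9×0.9 + 5 = 26.021 cmH2O; new PIP = 26.021 + (3.0) = 29.021 cmH2O.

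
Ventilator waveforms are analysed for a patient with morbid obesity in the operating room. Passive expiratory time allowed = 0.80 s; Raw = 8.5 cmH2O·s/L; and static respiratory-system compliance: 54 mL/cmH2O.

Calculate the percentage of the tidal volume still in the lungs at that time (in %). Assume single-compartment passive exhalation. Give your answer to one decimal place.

17.5

τ = R × C = 8.5 × 54 mL/cmH2O = 8.5 × 0.054 L/cmH2O = 0.459 s.
Passive exhalation: V(t)/V₀ = e^(−t/τ) = e^(−0.80/0.459) = 0.175.
Fraction remaining = 0.175 → 17.5%.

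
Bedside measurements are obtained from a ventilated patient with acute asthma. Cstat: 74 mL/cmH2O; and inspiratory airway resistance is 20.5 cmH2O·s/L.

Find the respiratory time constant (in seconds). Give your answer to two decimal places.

τ = R × C = 20.5 × 74 mL/cmH2O = 20.5 × 0.074 L/cmH2O = 1.517 s.

1.52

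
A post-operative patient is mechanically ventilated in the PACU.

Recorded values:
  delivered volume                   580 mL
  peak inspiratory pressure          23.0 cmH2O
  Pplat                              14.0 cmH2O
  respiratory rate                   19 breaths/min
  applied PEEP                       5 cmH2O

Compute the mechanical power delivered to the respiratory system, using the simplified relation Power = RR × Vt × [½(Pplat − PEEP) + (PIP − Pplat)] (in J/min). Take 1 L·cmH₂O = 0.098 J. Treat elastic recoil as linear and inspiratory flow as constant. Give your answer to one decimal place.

14.6

Per-breath work = Vt × [½(Pplat−PEEP) + (PIP−Pplat)] = 0.580 × [0.5×9.0 + 9.0] = 0.580 × 13.5 = 7.83 L·cmH2O.
Power = 19 × 7.83 = 148.77 L·cmH2O/min.
× 0.098 J/(L·cmH2O) → 14.579 J/min.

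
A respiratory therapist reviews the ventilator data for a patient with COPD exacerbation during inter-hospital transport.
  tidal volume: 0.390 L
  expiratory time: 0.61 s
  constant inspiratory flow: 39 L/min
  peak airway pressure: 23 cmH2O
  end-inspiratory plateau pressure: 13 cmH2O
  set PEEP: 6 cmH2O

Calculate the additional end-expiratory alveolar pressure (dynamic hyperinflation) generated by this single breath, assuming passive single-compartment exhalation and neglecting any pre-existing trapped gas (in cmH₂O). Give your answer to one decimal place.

3.4

Flow: 39 L/min ÷ 60 = 0.65 L/s.
R = (PIP − Pplat)/V̇ = (23 − 13) / 0.65 = 10.0/0.65 = 15.385 cmH2O·s/L.
C = Vt/(Pplat − PEEP) = 390.0 / (13 − 6) = 390.0/7.0 = 55.714 mL/cmH2O.
τ = R × C = 15.385 × 0.05571 L/cmH2O = 0.8571 s.
Fraction remaining = e^(−Te/τ) = e^(−0.61/0.8571) = 0.4908; trapped volume = 390.0 × 0.4908 = 191.41 mL.
Additional alveolar pressure from trapping ≈ V_trapped / C = 191.41 / 55.714 = 3.436 cmH2O.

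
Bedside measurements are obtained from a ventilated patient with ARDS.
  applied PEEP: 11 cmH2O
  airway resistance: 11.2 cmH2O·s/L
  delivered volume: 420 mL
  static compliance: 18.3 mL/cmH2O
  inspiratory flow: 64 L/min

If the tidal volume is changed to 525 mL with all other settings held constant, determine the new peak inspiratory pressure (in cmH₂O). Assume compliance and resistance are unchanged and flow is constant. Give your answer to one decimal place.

Flow: 64 L/min ÷ 60 = 1.0667 L/s.
PIP = Vt/C + R·V̇ + PEEP (constant-flow equation of motion).
Only the elastic term changes: ΔPIP = ΔVt / C = (525 − 420) / 18.3 = 5.738 cmH2O.
Original PIP = 420/18.3 + 11.2×1.0667 + 11 = 45.898 cmH2O; new PIP = 45.898 + (5.738) = 51.636 cmH2O.

51.6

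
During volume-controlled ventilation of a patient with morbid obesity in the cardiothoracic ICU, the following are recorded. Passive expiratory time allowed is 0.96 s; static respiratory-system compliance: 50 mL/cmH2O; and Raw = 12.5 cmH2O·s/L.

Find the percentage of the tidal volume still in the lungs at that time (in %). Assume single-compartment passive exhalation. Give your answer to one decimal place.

τ = R × C = 12.5 × 50 mL/cmH2O = 12.5 × 0.050 L/cmH2O = 0.625 s.
Passive exhalation: V(t)/V₀ = e^(−t/τ) = e^(−0.96/0.625) = 0.2152.
Fraction remaining = 0.2152 → 21.52%.

21.5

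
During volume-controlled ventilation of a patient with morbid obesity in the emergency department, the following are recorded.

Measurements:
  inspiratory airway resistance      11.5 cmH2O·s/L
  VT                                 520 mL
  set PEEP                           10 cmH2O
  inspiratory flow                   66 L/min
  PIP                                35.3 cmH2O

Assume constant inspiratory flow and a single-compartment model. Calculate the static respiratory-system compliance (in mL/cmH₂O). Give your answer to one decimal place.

Flow: 66 L/min ÷ 60 = 1.1 L/s.
Equation of motion (constant flow): PIP = Vt/C + R·V̇ + PEEP.
Vt/C = PIP − R·V̇ − PEEP = 35.3 − 11.5×1.1 − 10 = 35.3 − 12.65 − 10 = 12.65 cmH2O.
C = Vt / 12.65 = 520 / 12.65 = 41.107 mL/cmH2O.

41.1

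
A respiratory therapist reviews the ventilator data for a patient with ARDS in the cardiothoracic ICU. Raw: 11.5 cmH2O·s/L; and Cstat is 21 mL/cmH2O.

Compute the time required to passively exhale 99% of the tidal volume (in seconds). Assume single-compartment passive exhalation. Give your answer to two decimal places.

τ = R × C = 11.5 × 21 mL/cmH2O = 11.5 × 0.021 L/cmH2O = 0.2415 s.
Exhaled fraction f = 1 − e^(−t/τ) → t = −τ·ln(1 − f) = −0.2415·ln(0.01) = 1.112 s.

1.11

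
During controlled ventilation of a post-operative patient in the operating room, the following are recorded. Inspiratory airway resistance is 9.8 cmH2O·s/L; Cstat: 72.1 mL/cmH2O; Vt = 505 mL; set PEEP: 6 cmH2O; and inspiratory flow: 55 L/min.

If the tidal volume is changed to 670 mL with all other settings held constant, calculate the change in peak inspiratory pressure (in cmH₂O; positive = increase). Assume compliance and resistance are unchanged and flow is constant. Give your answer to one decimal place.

2.3

PIP = Vt/C + R·V̇ + PEEP (constant-flow equation of motion).
Only the elastic term changes: ΔPIP = ΔVt / C = (670 − 505) / 72.1 = 2.288 cmH2O.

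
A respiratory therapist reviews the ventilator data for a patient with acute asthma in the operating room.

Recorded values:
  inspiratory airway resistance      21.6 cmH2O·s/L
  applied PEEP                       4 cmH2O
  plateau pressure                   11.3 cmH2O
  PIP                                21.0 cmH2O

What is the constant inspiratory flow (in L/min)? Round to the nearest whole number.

27

flow = (PIP − Pplat) / Raw = (21.0 − 11.3) / 21.6 = 0.4491 L/s × 60 = 26.946 L/min.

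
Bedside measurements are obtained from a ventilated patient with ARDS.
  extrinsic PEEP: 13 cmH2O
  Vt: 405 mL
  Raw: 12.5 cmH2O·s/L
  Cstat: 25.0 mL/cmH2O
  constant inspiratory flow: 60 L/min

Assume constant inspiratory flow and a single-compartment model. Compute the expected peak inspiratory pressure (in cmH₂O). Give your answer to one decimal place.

41.7

Flow: 60 L/min ÷ 60 = 1 L/s.
Equation of motion (constant flow): PIP = Vt/C + R·V̇ + PEEP.
PIP = 405/25.0 + 12.5×1 + 13 = 16.2 + 12.5 + 13 = 41.7 cmH2O.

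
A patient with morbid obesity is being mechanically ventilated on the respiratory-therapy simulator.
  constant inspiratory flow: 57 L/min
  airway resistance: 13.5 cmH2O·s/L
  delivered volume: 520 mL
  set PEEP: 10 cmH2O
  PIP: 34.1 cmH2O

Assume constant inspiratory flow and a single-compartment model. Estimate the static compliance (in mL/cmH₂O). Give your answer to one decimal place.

46.1

Flow: 57 L/min ÷ 60 = 0.95 L/s.
Equation of motion (constant flow): PIP = Vt/C + R·V̇ + PEEP.
Vt/C = PIP − R·V̇ − PEEP = 34.1 − 13.5×0.95 − 10 = 34.1 − 12.825 − 10 = 11.275 cmH2O.
C = Vt / 11.275 = 520 / 11.275 = 46.12 mL/cmH2O.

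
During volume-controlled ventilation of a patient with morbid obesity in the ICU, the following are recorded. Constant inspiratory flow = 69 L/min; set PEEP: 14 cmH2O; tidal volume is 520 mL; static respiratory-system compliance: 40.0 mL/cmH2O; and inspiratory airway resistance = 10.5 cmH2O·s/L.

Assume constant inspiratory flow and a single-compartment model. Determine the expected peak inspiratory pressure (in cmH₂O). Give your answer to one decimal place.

39.1

Flow: 69 L/min ÷ 60 = 1.15 L/s.
Equation of motion (constant flow): PIP = Vt/C + R·V̇ + PEEP.
PIP = 520/40.0 + 10.5×1.15 + 14 = 13.0 + 12.075 + 14 = 39.075 cmH2O.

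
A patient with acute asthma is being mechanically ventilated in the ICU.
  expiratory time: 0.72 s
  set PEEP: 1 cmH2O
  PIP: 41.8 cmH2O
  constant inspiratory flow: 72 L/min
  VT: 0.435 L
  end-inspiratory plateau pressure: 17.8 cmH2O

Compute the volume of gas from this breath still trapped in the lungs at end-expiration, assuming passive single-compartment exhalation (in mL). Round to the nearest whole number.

Flow: 72 L/min ÷ 60 = 1.2 L/s.
R = (PIP − Pplat)/V̇ = (41.8 − 17.8) / 1.2 = 24.0/1.2 = 20.0 cmH2O·s/L.
C = Vt/(Pplat − PEEP) = 435.0 / (17.8 − 1) = 435.0/16.8 = 25.893 mL/cmH2O.
τ = R × C = 20.0 × 0.02589 L/cmH2O = 0.5178 s.
Fraction remaining = e^(−Te/τ) = e^(−0.72/0.5178) = 0.249.
Trapped volume = 435.0 × 0.249 = 108.32 mL.

108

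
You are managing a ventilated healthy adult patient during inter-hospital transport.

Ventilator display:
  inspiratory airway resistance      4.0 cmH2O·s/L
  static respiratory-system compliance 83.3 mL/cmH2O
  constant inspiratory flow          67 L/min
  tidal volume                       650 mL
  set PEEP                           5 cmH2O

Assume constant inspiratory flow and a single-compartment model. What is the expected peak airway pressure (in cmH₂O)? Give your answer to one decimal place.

17.3

Flow: 67 L/min ÷ 60 = 1.1167 L/s.
Equation of motion (constant flow): PIP = Vt/C + R·V̇ + PEEP.
PIP = 650/83.3 + 4.0×1.1167 + 5 = 7.803 + 4.467 + 5 = 17.27 cmH2O.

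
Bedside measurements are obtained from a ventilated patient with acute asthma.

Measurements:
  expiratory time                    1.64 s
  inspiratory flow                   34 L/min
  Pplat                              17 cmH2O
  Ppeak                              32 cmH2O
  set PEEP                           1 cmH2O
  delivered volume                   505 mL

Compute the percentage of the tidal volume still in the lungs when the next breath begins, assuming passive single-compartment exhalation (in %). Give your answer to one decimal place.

Flow: 34 L/min ÷ 60 = 0.5667 L/s.
R = (PIP − Pplat)/V̇ = (32 − 17) / 0.5667 = 15.0/0.5667 = 26.469 cmH2O·s/L.
C = Vt/(Pplat − PEEP) = 505.0 / (17 − 1) = 505.0/16.0 = 31.563 mL/cmH2O.
τ = R × C = 26.469 × 0.03156 L/cmH2O = 0.8354 s.
Fraction remaining at end-expiration = e^(−Te/τ) = e^(−1.64/0.8354) = 0.1404 → 14.04%.

14.0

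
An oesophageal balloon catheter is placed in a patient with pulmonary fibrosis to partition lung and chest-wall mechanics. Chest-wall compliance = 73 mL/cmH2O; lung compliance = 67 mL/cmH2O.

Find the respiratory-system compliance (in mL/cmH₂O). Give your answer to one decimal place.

34.9

Lung and chest wall are elastances in series: 1/Crs = 1/CL + 1/Ccw.
1/Crs = 1/67 + 1/73 = 0.02862.
Crs = 34.941 mL/cmH2O.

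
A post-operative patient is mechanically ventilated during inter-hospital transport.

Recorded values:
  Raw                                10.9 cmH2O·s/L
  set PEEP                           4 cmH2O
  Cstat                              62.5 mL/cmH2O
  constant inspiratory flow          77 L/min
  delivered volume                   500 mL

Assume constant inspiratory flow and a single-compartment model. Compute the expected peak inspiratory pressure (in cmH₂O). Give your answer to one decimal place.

26.0

Flow: 77 L/min ÷ 60 = 1.2833 L/s.
Equation of motion (constant flow): PIP = Vt/C + R·V̇ + PEEP.
PIP = 500/62.5 + 10.9×1.2833 + 4 = 8.0 + 13.988 + 4 = 25.988 cmH2O.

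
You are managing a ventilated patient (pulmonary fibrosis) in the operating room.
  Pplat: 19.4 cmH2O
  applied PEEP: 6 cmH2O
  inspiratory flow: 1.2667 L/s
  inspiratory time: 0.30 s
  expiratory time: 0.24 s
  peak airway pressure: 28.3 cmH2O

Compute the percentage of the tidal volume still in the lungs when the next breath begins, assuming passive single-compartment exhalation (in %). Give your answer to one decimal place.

30.0

Vt = flow × Ti = 1.2667 L/s × 0.30 s × 1000 mL/L = 380.01 mL.
R = (PIP − Pplat)/V̇ = (28.3 − 19.4) / 1.2667 = 8.9/1.2667 = 7.026 cmH2O·s/L.
C = Vt/(Pplat − PEEP) = 380.01 / (19.4 − 6) = 380.01/13.4 = 28.359 mL/cmH2O.
τ = R × C = 7.026 × 0.02836 L/cmH2O = 0.1993 s.
Fraction remaining at end-expiration = e^(−Te/τ) = e^(−0.24/0.1993) = 0.2999 → 29.99%.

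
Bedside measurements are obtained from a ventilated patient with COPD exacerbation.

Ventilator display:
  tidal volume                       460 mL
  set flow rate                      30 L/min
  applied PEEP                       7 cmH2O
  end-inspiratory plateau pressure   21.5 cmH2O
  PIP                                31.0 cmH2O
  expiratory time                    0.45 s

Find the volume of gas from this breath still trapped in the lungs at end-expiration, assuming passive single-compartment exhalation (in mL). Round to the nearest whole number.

218

Flow: 30 L/min ÷ 60 = 0.5 L/s.
R = (PIP − Pplat)/V̇ = (31.0 − 21.5) / 0.5 = 9.5/0.5 = 19.0 cmH2O·s/L.
C = Vt/(Pplat − PEEP) = 460.0 / (21.5 − 7) = 460.0/14.5 = 31.724 mL/cmH2O.
τ = R × C = 19.0 × 0.03172 L/cmH2O = 0.6027 s.
Fraction remaining = e^(−Te/τ) = e^(−0.45/0.6027) = 0.474.
Trapped volume = 460.0 × 0.474 = 218.04 mL.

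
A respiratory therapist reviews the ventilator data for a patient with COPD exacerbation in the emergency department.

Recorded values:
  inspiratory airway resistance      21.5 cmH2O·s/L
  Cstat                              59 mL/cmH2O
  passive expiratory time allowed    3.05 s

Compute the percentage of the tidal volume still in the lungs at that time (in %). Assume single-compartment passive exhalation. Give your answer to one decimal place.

9.0

τ = R × C = 21.5 × 59 mL/cmH2O = 21.5 × 0.059 L/cmH2O = 1.269 s.
Passive exhalation: V(t)/V₀ = e^(−t/τ) = e^(−3.05/1.269) = 0.0904.
Fraction remaining = 0.0904 → 9.04%.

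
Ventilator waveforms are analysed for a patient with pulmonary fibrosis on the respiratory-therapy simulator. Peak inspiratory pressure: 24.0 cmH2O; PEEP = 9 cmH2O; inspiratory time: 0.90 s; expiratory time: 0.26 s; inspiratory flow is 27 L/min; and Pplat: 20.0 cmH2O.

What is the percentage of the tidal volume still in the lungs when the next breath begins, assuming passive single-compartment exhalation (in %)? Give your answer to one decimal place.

45.2

Flow: 27 L/min ÷ 60 = 0.45 L/s.
Vt = flow × Ti = 0.45 L/s × 0.90 s × 1000 mL/L = 405.0 mL.
R = (PIP − Pplat)/V̇ = (24.0 − 20.0) / 0.45 = 4.0/0.45 = 8.889 cmH2O·s/L.
C = Vt/(Pplat − PEEP) = 405.0 / (20.0 − 9) = 405.0/11.0 = 36.818 mL/cmH2O.
τ = R × C = 8.889 × 0.03682 L/cmH2O = 0.3273 s.
Fraction remaining at end-expiration = e^(−Te/τ) = e^(−0.26/0.3273) = 0.4519 → 45.19%.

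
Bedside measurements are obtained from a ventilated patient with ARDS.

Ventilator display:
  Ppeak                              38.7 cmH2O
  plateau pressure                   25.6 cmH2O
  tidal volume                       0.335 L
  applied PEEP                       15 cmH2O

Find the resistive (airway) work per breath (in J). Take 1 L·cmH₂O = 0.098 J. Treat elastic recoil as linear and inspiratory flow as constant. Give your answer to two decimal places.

0.43

With constant inspiratory flow the resistive pressure is constant at PIP − Pplat = 38.7 − 25.6 = 13.1 cmH2O, so resistive work = 13.1 × 0.335 = 4.389 L·cmH2O.
× 0.098 J/(L·cmH2O) → 0.4301 J.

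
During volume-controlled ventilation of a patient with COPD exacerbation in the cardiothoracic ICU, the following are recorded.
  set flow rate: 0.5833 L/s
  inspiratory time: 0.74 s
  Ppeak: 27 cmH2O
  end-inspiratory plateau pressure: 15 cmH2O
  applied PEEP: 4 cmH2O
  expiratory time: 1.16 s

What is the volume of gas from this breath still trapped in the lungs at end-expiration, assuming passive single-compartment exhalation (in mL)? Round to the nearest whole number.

Vt = flow × Ti = 0.5833 L/s × 0.74 s × 1000 mL/L = 431.64 mL.
R = (PIP − Pplat)/V̇ = (27 − 15) / 0.5833 = 12.0/0.5833 = 20.573 cmH2O·s/L.
C = Vt/(Pplat − PEEP) = 431.64 / (15 − 4) = 431.64/11.0 = 39.24 mL/cmH2O.
τ = R × C = 20.573 × 0.03924 L/cmH2O = 0.8073 s.
Fraction remaining = e^(−Te/τ) = e^(−1.16/0.8073) = 0.2377.
Trapped volume = 431.64 × 0.2377 = 102.6 mL.

103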